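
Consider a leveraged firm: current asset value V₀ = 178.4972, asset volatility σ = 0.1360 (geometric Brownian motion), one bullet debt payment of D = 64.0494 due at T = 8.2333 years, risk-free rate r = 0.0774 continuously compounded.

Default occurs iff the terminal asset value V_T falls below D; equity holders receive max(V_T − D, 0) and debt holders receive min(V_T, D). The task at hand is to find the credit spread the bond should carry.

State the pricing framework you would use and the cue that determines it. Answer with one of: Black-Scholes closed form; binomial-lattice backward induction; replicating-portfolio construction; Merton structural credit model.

Key observation: a levered firm with one bullet debt due at 8.2333 years is the canonical structural-credit setup: equity is a call on the firm's assets struck at the face value.

framework: Merton structural credit model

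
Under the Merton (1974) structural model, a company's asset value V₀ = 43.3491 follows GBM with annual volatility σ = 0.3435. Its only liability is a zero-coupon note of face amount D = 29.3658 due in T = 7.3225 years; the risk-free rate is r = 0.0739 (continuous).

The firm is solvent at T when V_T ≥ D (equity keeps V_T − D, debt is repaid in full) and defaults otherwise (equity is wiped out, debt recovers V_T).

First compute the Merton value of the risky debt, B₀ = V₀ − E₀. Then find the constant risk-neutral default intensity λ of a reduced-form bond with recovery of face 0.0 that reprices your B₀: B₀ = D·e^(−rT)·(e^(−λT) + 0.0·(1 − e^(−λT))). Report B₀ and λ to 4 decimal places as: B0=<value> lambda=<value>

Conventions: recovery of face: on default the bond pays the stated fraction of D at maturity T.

With assets at 43.3491 and a single debt payment of 29.3658 at 7.3225 years:
d₁ = [ln(V₀/D) + (r + σ²/2)T] / (σ√T)
   = [ln(43.3491/29.3658) + (0.0739 + 0.5·0.3435²)·7.3225] / (0.3435·√7.3225)
   = [0.389455 + 0.973132] / 0.929515 = 1.465912
d₂ = d₁ − σ√T = 1.465912 − 0.929515 = 0.536397
N(d₁) = 0.928664,  N(d₂) = 0.704158,  e^(−rT) = 0.582089
E₀ = V₀·N(d₁) − D·e^(−rT)·N(d₂)
   = 43.3491·0.928664 − 29.3658·0.582089·0.704158 = 28.220224
B₀ = V₀ − E₀ = 43.3491 − 28.220224 = 15.128876
e^(−λT) = (B₀·e^(rT)/D − 0)/(1 − 0) = (15.1289·1.717952/29.3658 − 0)/1 = 0.88506768
λ = −ln(0.88506768)/7.3225 = 0.016673

B0=15.1289 lambda=0.0167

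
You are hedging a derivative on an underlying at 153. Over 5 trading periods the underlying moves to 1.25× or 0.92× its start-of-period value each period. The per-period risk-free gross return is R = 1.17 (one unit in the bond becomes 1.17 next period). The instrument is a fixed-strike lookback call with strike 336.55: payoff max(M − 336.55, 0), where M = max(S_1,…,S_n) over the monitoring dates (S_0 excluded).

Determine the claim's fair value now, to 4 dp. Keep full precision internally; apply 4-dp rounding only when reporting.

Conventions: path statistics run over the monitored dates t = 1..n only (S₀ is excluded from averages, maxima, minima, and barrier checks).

price = 17.2197

Under the martingale measure an up-move has probability p* = 0.7576; value the claim as the probability-weighted average of per-path payoffs, discounted 5 periods at R = 1.17.
Enumerate all 2^5 = 32 price paths (U = up ×1.25, D = down ×0.92); each path with k up-moves has probability p*^k·(1−p*)^(5−k).
DDDDD: M=140.7600, payoff=0.0000, prob=0.000837
UDDDD: M=191.2500, payoff=0.0000, prob=0.002617
DUDDD: M=175.9500, payoff=0.0000, prob=0.002617
UUDDD: M=239.0625, payoff=0.0000, prob=0.008177
DDUDD: M=161.8740, payoff=0.0000, prob=0.002617
UDUDD: M=219.9375, payoff=0.0000, prob=0.008177
DUUDD: M=219.9375, payoff=0.0000, prob=0.008177
UUUDD: M=298.8281, payoff=0.0000, prob=0.025552
DDDUD: M=148.9241, payoff=0.0000, prob=0.002617
UDDUD: M=202.3425, payoff=0.0000, prob=0.008177
DUDUD: M=202.3425, payoff=0.0000, prob=0.008177
UUDUD: M=274.9219, payoff=0.0000, prob=0.025552
DDUUD: M=202.3425, payoff=0.0000, prob=0.008177
UDUUD: M=274.9219, payoff=0.0000, prob=0.025552
DUUUD: M=274.9219, payoff=0.0000, prob=0.025552
UUUUD: M=373.5352, payoff=36.9852, prob=0.079851
DDDDU: M=140.7600, payoff=0.0000, prob=0.002617
UDDDU: M=191.2500, payoff=0.0000, prob=0.008177
DUDDU: M=186.1551, payoff=0.0000, prob=0.008177
UUDDU: M=252.9281, payoff=0.0000, prob=0.025552
DDUDU: M=186.1551, payoff=0.0000, prob=0.008177
UDUDU: M=252.9281, payoff=0.0000, prob=0.025552
DUUDU: M=252.9281, payoff=0.0000, prob=0.025552
UUUDU: M=343.6523, payoff=7.1023, prob=0.079851
DDDUU: M=186.1551, payoff=0.0000, prob=0.008177
UDDUU: M=252.9281, payoff=0.0000, prob=0.025552
DUDUU: M=252.9281, payoff=0.0000, prob=0.025552
UUDUU: M=343.6523, payoff=7.1023, prob=0.079851
DDUUU: M=252.9281, payoff=0.0000, prob=0.025552
UDUUU: M=343.6523, payoff=7.1023, prob=0.079851
DUUUU: M=343.6523, payoff=7.1023, prob=0.079851
UUUUU: M=466.9189, payoff=130.3689, prob=0.249534
Price = Σ prob·payoff / R^5 = 37.753349 / 2.192448 = 17.2197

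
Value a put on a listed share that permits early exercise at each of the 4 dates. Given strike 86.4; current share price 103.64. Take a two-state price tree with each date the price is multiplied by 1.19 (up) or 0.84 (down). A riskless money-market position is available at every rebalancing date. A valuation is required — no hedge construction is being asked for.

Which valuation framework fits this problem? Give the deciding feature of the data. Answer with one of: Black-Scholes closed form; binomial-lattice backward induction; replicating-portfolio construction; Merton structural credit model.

framework: binomial-lattice backward induction

Key observation: an American put (K = 86.4, S₀ = 103.64) on a 4-date tree has no closed form — the optimal stopping decision is embedded and must be resolved recursively from expiry.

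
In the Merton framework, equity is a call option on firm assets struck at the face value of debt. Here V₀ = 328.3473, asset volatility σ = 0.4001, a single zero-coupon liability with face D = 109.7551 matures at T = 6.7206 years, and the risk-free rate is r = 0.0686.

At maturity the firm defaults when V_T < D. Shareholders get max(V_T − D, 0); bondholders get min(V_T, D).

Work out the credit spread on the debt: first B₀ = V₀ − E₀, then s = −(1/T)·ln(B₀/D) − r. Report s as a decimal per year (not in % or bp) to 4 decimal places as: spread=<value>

spread=0.0092

Apply the equity-as-call identities (strike 109.7551, horizon 6.7206 years):
d₁ = [ln(V₀/D) + (r + σ²/2)T] / (σ√T)
   = [ln(328.3473/109.7551) + (0.0686 + 0.5·0.4001²)·6.7206] / (0.4001·√6.7206)
   = [1.095820 + 0.998950] / 1.037224 = 2.019593
d₂ = d₁ − σ√T = 2.019593 − 1.037224 = 0.982369
N(d₁) = 0.978287,  N(d₂) = 0.837041,  e^(−rT) = 0.630632
E₀ = V₀·N(d₁) − D·e^(−rT)·N(d₂)
   = 328.3473·0.978287 − 109.7551·0.630632·0.837041 = 263.282124
B₀ = V₀ − E₀ = 328.3473 − 263.282124 = 65.065176
spread = −(1/T)·ln(B₀/D) − r = −(1/6.7206)·ln(65.065176/109.7551) − 0.0686 = 0.00919991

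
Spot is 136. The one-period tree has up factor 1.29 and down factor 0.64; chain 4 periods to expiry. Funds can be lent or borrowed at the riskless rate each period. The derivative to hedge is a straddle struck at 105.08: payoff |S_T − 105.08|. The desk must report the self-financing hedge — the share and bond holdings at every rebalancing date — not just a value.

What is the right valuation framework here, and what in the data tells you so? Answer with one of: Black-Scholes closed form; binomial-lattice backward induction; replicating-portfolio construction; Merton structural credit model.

framework: replicating-portfolio construction

Key observation: since the answer must list Δ and B at each node of the 1.29/0.64 lattice on 136, the replicating-portfolio method — solving the two-state system at every node — is the one that applies.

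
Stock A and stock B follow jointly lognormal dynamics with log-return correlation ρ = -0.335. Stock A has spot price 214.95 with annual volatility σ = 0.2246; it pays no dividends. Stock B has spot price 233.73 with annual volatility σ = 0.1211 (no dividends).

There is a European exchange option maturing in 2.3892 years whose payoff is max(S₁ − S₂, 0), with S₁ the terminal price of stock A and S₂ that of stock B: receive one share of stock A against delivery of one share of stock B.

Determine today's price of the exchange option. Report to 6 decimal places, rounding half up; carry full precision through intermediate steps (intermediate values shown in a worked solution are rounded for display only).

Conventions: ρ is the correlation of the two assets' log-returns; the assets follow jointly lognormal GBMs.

exchange price = 30.899956

σ_eff = √(σ₁² + σ₂² − 2ρσ₁σ₂) = √(0.2246² + 0.1211² − 2·-0.335·0.2246·0.1211) = 0.288676
d₁ = (ln(S₁/S₂) + (q₂ − q₁ + σ_eff²/2)T) / (σ_eff√T) = (ln(214.95/233.73) + (0.0 − 0.0 + 0.041667)·2.3892) / 0.446207 = 0.035386
d₂ = d₁ − σ_eff√T = 0.035386 − 0.446207 = -0.410822
N(d₁) = 0.514114,  N(d₂) = 0.340602
V = S₁·e^{−q₁T}·N(d₁) − S₂·e^{−q₂T}·N(d₂) = 110.508778 − 79.608822 = 30.899956
Key observation: r never enters — measured in units of stock B, the claim is a call on S₁/S₂ struck at 1, so only the dividend yields and σ_eff matter.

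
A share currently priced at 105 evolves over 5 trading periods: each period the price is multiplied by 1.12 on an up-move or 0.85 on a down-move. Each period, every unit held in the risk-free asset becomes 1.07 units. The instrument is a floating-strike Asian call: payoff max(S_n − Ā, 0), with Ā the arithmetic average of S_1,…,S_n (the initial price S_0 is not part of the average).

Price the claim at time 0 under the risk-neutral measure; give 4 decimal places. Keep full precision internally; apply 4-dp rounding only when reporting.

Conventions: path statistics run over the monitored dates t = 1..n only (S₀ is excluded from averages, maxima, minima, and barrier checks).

Under the martingale measure an up-move has probability p* = 0.8148; value the claim as the probability-weighted average of per-path payoffs, discounted 5 periods at R = 1.07.
Enumerate all 2^5 = 32 price paths (U = up ×1.12, D = down ×0.85); each path with k up-moves has probability p*^k·(1−p*)^(5−k).
DDDDD: Ā=66.1991, payoff=0.0000, prob=0.000218
UDDDD: Ā=87.2270, payoff=0.0000, prob=0.000958
DUDDD: Ā=81.5570, payoff=0.0000, prob=0.000958
UUDDD: Ā=107.4634, payoff=0.0000, prob=0.004216
DDUDD: Ā=76.7375, payoff=0.0000, prob=0.000958
UDUDD: Ā=101.1130, payoff=0.0000, prob=0.004216
DUUDD: Ā=95.4430, payoff=0.0000, prob=0.004216
UUUDD: Ā=125.7601, payoff=0.0000, prob=0.018552
DDDUD: Ā=72.6409, payoff=0.0000, prob=0.000958
UDDUD: Ā=95.7151, payoff=0.0000, prob=0.004216
DUDUD: Ā=90.0451, payoff=0.0000, prob=0.004216
UUDUD: Ā=118.6477, payoff=0.0000, prob=0.018552
DDUUD: Ā=85.2256, payoff=0.0000, prob=0.004216
UDUUD: Ā=112.2973, payoff=0.0000, prob=0.018552
DUUUD: Ā=106.6273, payoff=0.0000, prob=0.018552
UUUUD: Ā=140.4971, payoff=0.0000, prob=0.081629
DDDDU: Ā=69.1588, payoff=0.0000, prob=0.000958
UDDDU: Ā=91.1269, payoff=0.0000, prob=0.004216
DUDDU: Ā=85.4569, payoff=0.0000, prob=0.004216
UUDDU: Ā=112.6021, payoff=0.0000, prob=0.018552
DDUDU: Ā=80.6374, payoff=0.2502, prob=0.004216
UDUDU: Ā=106.2517, payoff=0.3297, prob=0.018552
DUUDU: Ā=100.5817, payoff=5.9997, prob=0.018552
UUUDU: Ā=132.5312, payoff=7.9054, prob=0.081629
DDDUU: Ā=76.5409, payoff=4.3468, prob=0.004216
UDDUU: Ā=100.8539, payoff=5.7275, prob=0.018552
DUDUU: Ā=95.1839, payoff=11.3975, prob=0.018552
UUDUU: Ā=125.4187, payoff=15.0179, prob=0.081629
DDUUU: Ā=90.3644, payoff=16.2170, prob=0.018552
UDUUU: Ā=119.0683, payoff=21.3683, prob=0.081629
DUUUU: Ā=113.3983, payoff=27.0383, prob=0.081629
UUUUU: Ā=149.4190, payoff=35.6269, prob=0.359165
Price = Σ prob·payoff / R^5 = 19.373868 / 1.402552 = 13.8133

price = 13.8133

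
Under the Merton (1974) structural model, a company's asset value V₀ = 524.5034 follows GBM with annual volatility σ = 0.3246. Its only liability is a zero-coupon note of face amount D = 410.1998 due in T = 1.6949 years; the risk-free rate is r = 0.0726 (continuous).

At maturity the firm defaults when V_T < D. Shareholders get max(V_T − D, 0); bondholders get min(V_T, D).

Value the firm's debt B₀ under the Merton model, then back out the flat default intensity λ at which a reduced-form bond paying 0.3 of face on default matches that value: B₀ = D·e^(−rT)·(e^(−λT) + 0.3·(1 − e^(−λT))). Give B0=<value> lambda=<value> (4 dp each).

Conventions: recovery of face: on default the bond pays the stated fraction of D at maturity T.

Work the structural quantities from V₀ = 524.5034 against face 410.1998:
d₁ = [ln(V₀/D) + (r + σ²/2)T] / (σ√T)
   = [ln(524.5034/410.1998) + (0.0726 + 0.5·0.3246²)·1.6949] / (0.3246·√1.6949)
   = [0.245808 + 0.212341] / 0.422591 = 1.084142
d₂ = d₁ − σ√T = 1.084142 − 0.422591 = 0.661551
N(d₁) = 0.860849,  N(d₂) = 0.745870,  e^(−rT) = 0.884220
E₀ = V₀·N(d₁) − D·e^(−rT)·N(d₂)
   = 524.5034·0.860849 − 410.1998·0.884220·0.745870 = 180.986053
B₀ = V₀ − E₀ = 524.5034 − 180.986053 = 343.517347
e^(−λT) = (B₀·e^(rT)/D − 0.3)/(1 − 0.3) = (343.5173·1.130941/410.1998 − 0.3)/0.7 = 0.92441971
λ = −ln(0.92441971)/1.6949 = 0.046368

B0=343.5173 lambda=0.0464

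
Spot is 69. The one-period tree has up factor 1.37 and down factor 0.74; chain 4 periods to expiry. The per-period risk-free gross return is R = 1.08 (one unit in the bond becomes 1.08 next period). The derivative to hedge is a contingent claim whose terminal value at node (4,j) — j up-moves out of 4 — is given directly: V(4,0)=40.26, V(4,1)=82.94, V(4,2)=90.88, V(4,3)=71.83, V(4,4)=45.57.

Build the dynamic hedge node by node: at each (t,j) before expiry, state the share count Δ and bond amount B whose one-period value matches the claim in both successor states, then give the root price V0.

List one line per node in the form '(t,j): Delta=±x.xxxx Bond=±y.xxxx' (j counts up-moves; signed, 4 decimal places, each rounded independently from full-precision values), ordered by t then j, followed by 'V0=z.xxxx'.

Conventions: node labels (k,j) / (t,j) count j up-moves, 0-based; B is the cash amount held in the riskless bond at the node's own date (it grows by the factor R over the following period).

(0,0): Delta=-0.0895 Bond=63.2004
(1,0): Delta=0.1983 Bond=53.5597
(1,1): Delta=-0.2221 Bond=80.7918
(2,0): Delta=0.9309 Bond=30.1644
(2,1): Delta=-0.1392 Bond=81.4541
(2,2): Delta=-0.2604 Bond=92.2031
(3,0): Delta=2.4229 Bond=-9.1408
(3,1): Delta=0.2435 Bond=68.1608
(3,2): Delta=-0.3155 Bond=104.8668
(3,3): Delta=-0.2349 Bond=95.0695
V0=57.0223

Arbitrage-free pricing uses the up-move probability p* = (R−d)/(u−d) = 0.5397, discounting each step at R = 1.08.
Terminal payoffs: V(4,0)=40.2600, V(4,1)=82.9400, V(4,2)=90.8800, V(4,3)=71.8300, V(4,4)=45.5700
Node (3,0) S=27.9605: V=(p*·82.9400+(1−p*)·40.2600)/1.08=58.6052; Δ=(82.9400−40.2600)/(38.3058−20.6907)=2.4229; B=V−Δ·S=-9.1408
Node (3,1) S=51.7646: V=(p*·90.8800+(1−p*)·82.9400)/1.08=80.7640; Δ=(90.8800−82.9400)/(70.9175−38.3058)=0.2435; B=V−Δ·S=68.1608
Node (3,2) S=95.8345: V=(p*·71.8300+(1−p*)·90.8800)/1.08=74.6287; Δ=(71.8300−90.8800)/(131.2933−70.9175)=-0.3155; B=V−Δ·S=104.8668
Node (3,3) S=177.4234: V=(p*·45.5700+(1−p*)·71.8300)/1.08=53.3870; Δ=(45.5700−71.8300)/(243.0700−131.2933)=-0.2349; B=V−Δ·S=95.0695
Node (2,0) S=37.7844: V=(p*·80.7640+(1−p*)·58.6052)/1.08=65.3370; Δ=(80.7640−58.6052)/(51.7646−27.9605)=0.9309; B=V−Δ·S=30.1644
Node (2,1) S=69.9522: V=(p*·74.6287+(1−p*)·80.7640)/1.08=71.7156; Δ=(74.6287−80.7640)/(95.8345−51.7646)=-0.1392; B=V−Δ·S=81.4541
Node (2,2) S=129.5061: V=(p*·53.3870+(1−p*)·74.6287)/1.08=58.4861; Δ=(53.3870−74.6287)/(177.4234−95.8345)=-0.2604; B=V−Δ·S=92.2031
Node (1,0) S=51.0600: V=(p*·71.7156+(1−p*)·65.3370)/1.08=63.6846; Δ=(71.7156−65.3370)/(69.9522−37.7844)=0.1983; B=V−Δ·S=53.5597
Node (1,1) S=94.5300: V=(p*·58.4861+(1−p*)·71.7156)/1.08=59.7925; Δ=(58.4861−71.7156)/(129.5061−69.9522)=-0.2221; B=V−Δ·S=80.7918
Node (0,0) S=69.0000: V=(p*·59.7925+(1−p*)·63.6846)/1.08=57.0223; Δ=(59.7925−63.6846)/(94.5300−51.0600)=-0.0895; B=V−Δ·S=63.2004
Sanity check at the root: Δ(0,0)·S0 + B(0,0) reproduces V0 = 57.0223.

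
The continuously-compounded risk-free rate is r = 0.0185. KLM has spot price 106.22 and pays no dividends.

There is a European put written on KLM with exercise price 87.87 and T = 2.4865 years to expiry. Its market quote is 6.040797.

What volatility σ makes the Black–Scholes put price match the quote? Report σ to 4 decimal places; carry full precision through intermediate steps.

sigma = 0.2460

At σ = 0.2460 the Black–Scholes value reproduces the quote:
σ√T = 0.246·√2.4865 = 0.387909
d₁ = (ln(S/K) + (r+σ²/2)T) / (σ√T) = (ln(106.22/87.87) + (0.0185+0.246²/2)·2.4865) / 0.387909 = (0.189654 + 0.121237) / 0.387909 = 0.801454
d₂ = d₁ − σ√T = 0.801454 − 0.387909 = 0.413545
e^{−rT} = 0.955042
N(−d₁) = 0.211435,  N(−d₂) = 0.339604
V = K·e^{−rT}·N(−d₂) − S·N(−d₁) = 28.499372 − 22.458575 = 6.040797 (matching the quote); vega is positive throughout, so no other σ reproduces this price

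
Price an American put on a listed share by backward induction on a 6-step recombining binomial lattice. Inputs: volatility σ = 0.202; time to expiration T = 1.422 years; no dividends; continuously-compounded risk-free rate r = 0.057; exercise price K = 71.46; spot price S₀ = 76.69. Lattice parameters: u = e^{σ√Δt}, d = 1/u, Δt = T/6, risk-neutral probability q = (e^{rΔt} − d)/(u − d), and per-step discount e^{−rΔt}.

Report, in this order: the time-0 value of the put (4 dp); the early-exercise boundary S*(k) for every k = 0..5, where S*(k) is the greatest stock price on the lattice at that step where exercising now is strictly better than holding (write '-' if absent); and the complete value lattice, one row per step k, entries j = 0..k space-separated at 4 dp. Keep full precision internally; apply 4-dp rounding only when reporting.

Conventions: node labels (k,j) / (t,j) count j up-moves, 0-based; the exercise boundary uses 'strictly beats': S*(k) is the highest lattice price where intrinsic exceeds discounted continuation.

price = 3.1444
boundary = - - - 57.0972 51.7495 57.0972
tree:
3.1444
5.4097 1.3276
8.9995 2.5415 0.3452
14.3628 4.7371 0.7681 0.0000
19.7105 8.4978 1.7092 0.0000 0.0000
24.5572 14.3628 3.8032 0.0000 0.0000 0.0000
28.9501 19.7105 8.4626 0.0000 0.0000 0.0000 0.0000

Δt=0.23700, u=1.10334, d=0.90634, q=0.54448, disc=e^(-rΔt)=0.98658
k=6 terminal: V=max(K-S,0) → 28.9501 19.7105 8.4626 0.0000 0.0000 0.0000 0.0000
k=5: j=0 S=46.9028 intr=24.5572 cont=23.5984 V=24.5572[EX]; j=1 S=57.0972 intr=14.3628 cont=13.4040 V=14.3628[EX]; j=2 S=69.5073 intr=1.9527 cont=3.8032 V=3.8032[hold]; j=3 S=84.6149 intr=0.0000 cont=0.0000 V=0.0000[hold]; j=4 S=103.0061 intr=0.0000 cont=0.0000 V=0.0000[hold]; j=5 S=125.3947 intr=0.0000 cont=0.0000 V=0.0000[hold]  S*(5)=57.0972
k=4: j=0 S=51.7495 intr=19.7105 cont=18.7516 V=19.7105[EX]; j=1 S=62.9974 intr=8.4626 cont=8.4978 V=8.4978[hold]; j=2 S=76.6900 intr=0.0000 cont=1.7092 V=1.7092[hold]; j=3 S=93.3587 intr=0.0000 cont=0.0000 V=0.0000[hold]; j=4 S=113.6504 intr=0.0000 cont=0.0000 V=0.0000[hold]  S*(4)=51.7495
k=3: j=0 S=57.0972 intr=14.3628 cont=13.4229 V=14.3628[EX]; j=1 S=69.5073 intr=1.9527 cont=4.7371 V=4.7371[hold]; j=2 S=84.6149 intr=0.0000 cont=0.7681 V=0.7681[hold]; j=3 S=103.0061 intr=0.0000 cont=0.0000 V=0.0000[hold]  S*(3)=57.0972
k=2: j=0 S=62.9974 intr=8.4626 cont=8.9995 V=8.9995[hold]; j=1 S=76.6900 intr=0.0000 cont=2.5415 V=2.5415[hold]; j=2 S=93.3587 intr=0.0000 cont=0.3452 V=0.3452[hold]  S*(2)=-
k=1: j=0 S=69.5073 intr=1.9527 cont=5.4097 V=5.4097[hold]; j=1 S=84.6149 intr=0.0000 cont=1.3276 V=1.3276[hold]  S*(1)=-
k=0: j=0 S=76.6900 intr=0.0000 cont=3.1444 V=3.1444[hold]  S*(0)=-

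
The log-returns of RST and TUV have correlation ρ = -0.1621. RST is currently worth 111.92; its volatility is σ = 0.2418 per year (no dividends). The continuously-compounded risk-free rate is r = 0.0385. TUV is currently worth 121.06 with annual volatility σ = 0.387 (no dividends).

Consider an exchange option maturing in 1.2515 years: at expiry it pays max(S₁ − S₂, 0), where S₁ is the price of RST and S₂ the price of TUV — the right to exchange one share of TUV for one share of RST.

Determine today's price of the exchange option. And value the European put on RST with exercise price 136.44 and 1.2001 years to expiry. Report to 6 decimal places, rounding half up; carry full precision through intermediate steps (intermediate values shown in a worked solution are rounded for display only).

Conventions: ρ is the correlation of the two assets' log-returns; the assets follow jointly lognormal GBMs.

exchange price = 20.763130
price(RST put K=136.44) = 23.965152

σ_eff = √(σ₁² + σ₂² − 2ρσ₁σ₂) = √(0.2418² + 0.387² − 2·-0.1621·0.2418·0.387) = 0.488440
d₁ = (ln(S₁/S₂) + (q₂ − q₁ + σ_eff²/2)T) / (σ_eff√T) = (ln(111.92/121.06) + (0.0 − 0.0 + 0.119287)·1.2515) / 0.546420 = 0.129544
d₂ = d₁ − σ_eff√T = 0.129544 − 0.546420 = -0.416876
N(d₁) = 0.551536,  N(d₂) = 0.338385
V = S₁·e^{−q₁T}·N(d₁) − S₂·e^{−q₂T}·N(d₂) = 61.727963 − 40.964833 = 20.763130
[vanilla: RST put K=136.44]
σ√T = 0.2418·√1.2001 = 0.264890
d₁ = (ln(S/K) + (r+σ²/2)T) / (σ√T) = (ln(111.92/136.44) + (0.0385+0.2418²/2)·1.2001) / 0.264890 = (-0.198101 + 0.081287) / 0.264890 = -0.440989
d₂ = d₁ − σ√T = -0.440989 − 0.264890 = -0.705879
e^{−rT} = 0.954847
N(−d₁) = 0.670390,  N(−d₂) = 0.759868
price = K·e^{−rT}·N(−d₂) − S·N(−d₁) = 98.995159 − 75.030007 = 23.965152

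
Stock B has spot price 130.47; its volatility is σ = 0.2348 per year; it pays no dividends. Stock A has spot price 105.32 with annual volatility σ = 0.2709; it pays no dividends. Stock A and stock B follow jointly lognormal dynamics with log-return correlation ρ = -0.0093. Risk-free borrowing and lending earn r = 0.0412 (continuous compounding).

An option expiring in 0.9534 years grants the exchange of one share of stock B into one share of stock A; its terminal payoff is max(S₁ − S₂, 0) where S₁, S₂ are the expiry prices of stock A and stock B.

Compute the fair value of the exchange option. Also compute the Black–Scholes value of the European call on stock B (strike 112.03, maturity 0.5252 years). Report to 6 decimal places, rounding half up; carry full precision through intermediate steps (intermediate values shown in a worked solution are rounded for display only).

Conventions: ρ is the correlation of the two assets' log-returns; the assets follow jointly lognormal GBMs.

σ_eff = √(σ₁² + σ₂² − 2ρσ₁σ₂) = √(0.2709² + 0.2348² − 2·-0.0093·0.2709·0.2348) = 0.360140
d₁ = (ln(S₁/S₂) + (q₂ − q₁ + σ_eff²/2)T) / (σ_eff√T) = (ln(105.32/130.47) + (0.0 − 0.0 + 0.064850)·0.9534) / 0.351649 = -0.433135
d₂ = d₁ − σ_eff√T = -0.433135 − 0.351649 = -0.784784
N(d₁) = 0.332458,  N(d₂) = 0.216290
V = S₁·e^{−q₁T}·N(d₁) − S₂·e^{−q₂T}·N(d₂) = 35.014499 − 28.219364 = 6.795135
[vanilla: stock B call K=112.03]
σ√T = 0.2348·√0.5252 = 0.170161
d₁ = (ln(S/K) + (r+σ²/2)T) / (σ√T) = (ln(130.47/112.03) + (0.0412+0.2348²/2)·0.5252) / 0.170161 = (0.152377 + 0.036116) / 0.170161 = 1.107728
d₂ = d₁ − σ√T = 1.107728 − 0.170161 = 0.937567
e^{−rT} = 0.978594
N(d₁) = 0.866010,  N(d₂) = 0.825766
price = S·N(d₁) − K·e^{−rT}·N(d₂) = 112.988368 − 90.530350 = 22.458018

exchange price = 6.795135
price(stock B call K=112.03) = 22.458018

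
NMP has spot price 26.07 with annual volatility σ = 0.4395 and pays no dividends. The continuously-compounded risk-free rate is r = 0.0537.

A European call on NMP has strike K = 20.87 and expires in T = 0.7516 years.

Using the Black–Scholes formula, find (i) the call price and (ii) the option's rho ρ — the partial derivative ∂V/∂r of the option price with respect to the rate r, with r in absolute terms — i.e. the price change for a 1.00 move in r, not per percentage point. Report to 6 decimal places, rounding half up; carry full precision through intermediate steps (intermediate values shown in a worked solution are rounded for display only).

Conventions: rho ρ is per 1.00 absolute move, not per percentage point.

σ√T = 0.4395·√0.7516 = 0.381024
d₁ = (ln(S/K) + (r+σ²/2)T) / (σ√T) = (ln(26.07/20.87) + (0.0537+0.4395²/2)·0.7516) / 0.381024 = (0.222473 + 0.112951) / 0.381024 = 0.880320
d₂ = d₁ − σ√T = 0.880320 − 0.381024 = 0.499296
e^{−rT} = 0.960443
N(d₁) = 0.810657,  N(d₂) = 0.691215
Call price V = S·N(d₁) − K·e^{−rT}·N(d₂) = 21.133829 − 13.855010 = 7.278819
ρ = K·T·e^{−rT}·N(d₂) = 10.413426

price = 7.278819
ρ = 10.413426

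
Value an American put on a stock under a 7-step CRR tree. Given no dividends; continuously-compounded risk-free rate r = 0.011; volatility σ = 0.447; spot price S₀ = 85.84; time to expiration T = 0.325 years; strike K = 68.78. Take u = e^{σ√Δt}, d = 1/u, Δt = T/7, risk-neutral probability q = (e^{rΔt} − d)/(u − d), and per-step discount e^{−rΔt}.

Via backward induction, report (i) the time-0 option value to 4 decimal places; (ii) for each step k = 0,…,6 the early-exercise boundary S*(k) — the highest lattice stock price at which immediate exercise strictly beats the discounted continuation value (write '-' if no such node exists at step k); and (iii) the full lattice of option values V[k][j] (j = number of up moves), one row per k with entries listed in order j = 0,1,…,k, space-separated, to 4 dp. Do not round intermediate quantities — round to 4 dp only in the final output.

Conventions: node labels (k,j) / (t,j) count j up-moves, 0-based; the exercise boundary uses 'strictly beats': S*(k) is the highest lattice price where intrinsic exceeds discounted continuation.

price = 2.1515
boundary = - - - - - 53.0324 58.3944
tree:
2.1515
3.3838 0.8113
5.2092 1.3986 0.1723
7.8109 2.3802 0.3306 0.0000
11.3302 3.9851 0.6343 0.0000 0.0000
15.7476 6.5296 1.2172 0.0000 0.0000 0.0000
20.6172 10.3856 2.3355 0.0000 0.0000 0.0000 0.0000
25.0397 15.7476 4.4815 0.0000 0.0000 0.0000 0.0000 0.0000

Δt=0.04643  u=1.10111  d=0.90818  q=0.47859  discount=0.99949
step 7 (expiry): payoffs max(K−S,0) = 25.0397 15.7476 4.4815 0.0000 0.0000 0.0000 0.0000 0.0000
step 6: (k=6,j=0): S=48.1628, K−S=20.6172, hold=20.5821 ⇒ V=20.6172 exercise | (k=6,j=1): S=58.3944, K−S=10.3856, hold=10.3505 ⇒ V=10.3856 exercise | (k=6,j=2): S=70.7995, K−S=0.0000, hold=2.3355 ⇒ V=2.3355 continue | (k=6,j=3): S=85.8400, K−S=0.0000, hold=0.0000 ⇒ V=0.0000 continue | (k=6,j=4): S=104.0756, K−S=0.0000, hold=0.0000 ⇒ V=0.0000 continue | (k=6,j=5): S=126.1852, K−S=0.0000, hold=0.0000 ⇒ V=0.0000 continue | (k=6,j=6): S=152.9917, K−S=0.0000, hold=0.0000 ⇒ V=0.0000 continue  boundary S*=58.3944
step 5: (k=5,j=0): S=53.0324, K−S=15.7476, hold=15.7125 ⇒ V=15.7476 exercise | (k=5,j=1): S=64.2985, K−S=4.4815, hold=6.5296 ⇒ V=6.5296 continue | (k=5,j=2): S=77.9579, K−S=0.0000, hold=1.2172 ⇒ V=1.2172 continue | (k=5,j=3): S=94.5191, K−S=0.0000, hold=0.0000 ⇒ V=0.0000 continue | (k=5,j=4): S=114.5984, K−S=0.0000, hold=0.0000 ⇒ V=0.0000 continue | (k=5,j=5): S=138.9435, K−S=0.0000, hold=0.0000 ⇒ V=0.0000 continue  boundary S*=53.0324
step 4: (k=4,j=0): S=58.3944, K−S=10.3856, hold=11.3302 ⇒ V=11.3302 continue | (k=4,j=1): S=70.7995, K−S=0.0000, hold=3.9851 ⇒ V=3.9851 continue | (k=4,j=2): S=85.8400, K−S=0.0000, hold=0.6343 ⇒ V=0.6343 continue | (k=4,j=3): S=104.0756, K−S=0.0000, hold=0.0000 ⇒ V=0.0000 continue | (k=4,j=4): S=126.1852, K−S=0.0000, hold=0.0000 ⇒ V=0.0000 continue  boundary S*=-
step 3: (k=3,j=0): S=64.2985, K−S=4.4815, hold=7.8109 ⇒ V=7.8109 continue | (k=3,j=1): S=77.9579, K−S=0.0000, hold=2.3802 ⇒ V=2.3802 continue | (k=3,j=2): S=94.5191, K−S=0.0000, hold=0.3306 ⇒ V=0.3306 continue | (k=3,j=3): S=114.5984, K−S=0.0000, hold=0.0000 ⇒ V=0.0000 continue  boundary S*=-
step 2: (k=2,j=0): S=70.7995, K−S=0.0000, hold=5.2092 ⇒ V=5.2092 continue | (k=2,j=1): S=85.8400, K−S=0.0000, hold=1.3986 ⇒ V=1.3986 continue | (k=2,j=2): S=104.0756, K−S=0.0000, hold=0.1723 ⇒ V=0.1723 continue  boundary S*=-
step 1: (k=1,j=0): S=77.9579, K−S=0.0000, hold=3.3838 ⇒ V=3.3838 continue | (k=1,j=1): S=94.5191, K−S=0.0000, hold=0.8113 ⇒ V=0.8113 continue  boundary S*=-
step 0: (k=0,j=0): S=85.8400, K−S=0.0000, hold=2.1515 ⇒ V=2.1515 continue  boundary S*=-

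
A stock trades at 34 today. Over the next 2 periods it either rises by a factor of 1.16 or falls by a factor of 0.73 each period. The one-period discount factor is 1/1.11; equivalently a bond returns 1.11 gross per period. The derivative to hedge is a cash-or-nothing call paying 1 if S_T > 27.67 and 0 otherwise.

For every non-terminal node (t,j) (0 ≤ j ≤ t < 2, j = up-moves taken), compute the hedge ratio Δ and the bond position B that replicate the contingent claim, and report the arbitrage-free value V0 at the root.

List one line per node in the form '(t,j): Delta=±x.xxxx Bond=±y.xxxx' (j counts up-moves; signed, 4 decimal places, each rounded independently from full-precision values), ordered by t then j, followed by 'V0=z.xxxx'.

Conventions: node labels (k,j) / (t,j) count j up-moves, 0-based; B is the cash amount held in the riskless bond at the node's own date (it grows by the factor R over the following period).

Arbitrage-free pricing uses the up-move probability p* = (R−d)/(u−d) = 0.8837, discounting each step at R = 1.11.
Terminal payoffs: V(2,0)=0.0000, V(2,1)=1.0000, V(2,2)=1.0000
  t=1,j=0: stock 24.8200 → up 28.7912 (V=1.0000), down 18.1186 (V=0.0000). Price 0.7961; hedge Δ=0.0937, bond B=-1.5294.
  t=1,j=1: stock 39.4400 → up 45.7504 (V=1.0000), down 28.7912 (V=1.0000). Price 0.9009; hedge Δ=0.0000, bond B=0.9009.
  t=0,j=0: stock 34.0000 → up 39.4400 (V=0.9009), down 24.8200 (V=0.7961). Price 0.8006; hedge Δ=0.0072, bond B=0.5570.
Check: Δ(0,0)·S0 + B(0,0) = 0.8006 = V0.

(0,0): Delta=0.0072 Bond=0.5570
(1,0): Delta=0.0937 Bond=-1.5294
(1,1): Delta=0.0000 Bond=0.9009
V0=0.8006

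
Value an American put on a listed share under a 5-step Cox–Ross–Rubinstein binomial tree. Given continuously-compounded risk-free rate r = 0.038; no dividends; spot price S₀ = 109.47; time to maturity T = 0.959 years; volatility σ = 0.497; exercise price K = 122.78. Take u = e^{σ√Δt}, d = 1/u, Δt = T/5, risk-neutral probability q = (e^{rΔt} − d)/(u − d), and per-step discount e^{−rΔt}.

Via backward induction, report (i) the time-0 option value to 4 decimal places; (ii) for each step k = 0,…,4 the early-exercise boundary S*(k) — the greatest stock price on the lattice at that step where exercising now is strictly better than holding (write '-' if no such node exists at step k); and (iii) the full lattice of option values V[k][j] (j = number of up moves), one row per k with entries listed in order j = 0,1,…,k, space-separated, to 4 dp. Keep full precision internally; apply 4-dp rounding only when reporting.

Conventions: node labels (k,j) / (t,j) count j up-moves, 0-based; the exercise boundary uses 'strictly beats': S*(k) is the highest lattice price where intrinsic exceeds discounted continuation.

price = 27.6009
boundary = - - 70.8332 56.9781 70.8332
tree:
27.6009
38.6797 15.1606
51.9468 23.8711 5.2762
65.8019 36.2270 9.8875 0.0000
76.9469 51.9468 18.5289 0.0000 0.0000
85.9119 65.8019 34.7225 0.0000 0.0000 0.0000

params: Δt=0.19180 u=1.24317 d=0.80440 q=0.46247 e^(-rΔt)=0.99274
t_5 payoffs: 85.9119 65.8019 34.7225 0.0000 0.0000 0.0000
t_4: node(4,0) S=45.8331 payoff=76.9469 vs cont=76.0553 → 76.9469 [stop]  node(4,1) S=70.8332 payoff=51.9468 vs cont=51.0551 → 51.9468 [stop]  node(4,2) S=109.4700 payoff=13.3100 vs cont=18.5289 → 18.5289 [wait]  node(4,3) S=169.1816 payoff=0.0000 vs cont=0.0000 → 0.0000 [wait]  node(4,4) S=261.4635 payoff=0.0000 vs cont=0.0000 → 0.0000 [wait]  ⇒ S*(4)=70.8332
t_3: node(3,0) S=56.9781 payoff=65.8019 vs cont=64.9103 → 65.8019 [stop]  node(3,1) S=88.0575 payoff=34.7225 vs cont=36.2270 → 36.2270 [wait]  node(3,2) S=136.0893 payoff=0.0000 vs cont=9.8875 → 9.8875 [wait]  node(3,3) S=210.3207 payoff=0.0000 vs cont=0.0000 → 0.0000 [wait]  ⇒ S*(3)=56.9781
t_2: node(2,0) S=70.8332 payoff=51.9468 vs cont=51.7458 → 51.9468 [stop]  node(2,1) S=109.4700 payoff=13.3100 vs cont=23.8711 → 23.8711 [wait]  node(2,2) S=169.1816 payoff=0.0000 vs cont=5.2762 → 5.2762 [wait]  ⇒ S*(2)=70.8332
t_1: node(1,0) S=88.0575 payoff=34.7225 vs cont=38.6797 → 38.6797 [wait]  node(1,1) S=136.0893 payoff=0.0000 vs cont=15.1606 → 15.1606 [wait]  ⇒ S*(1)=-
t_0: node(0,0) S=109.4700 payoff=13.3100 vs cont=27.6009 → 27.6009 [wait]  ⇒ S*(0)=-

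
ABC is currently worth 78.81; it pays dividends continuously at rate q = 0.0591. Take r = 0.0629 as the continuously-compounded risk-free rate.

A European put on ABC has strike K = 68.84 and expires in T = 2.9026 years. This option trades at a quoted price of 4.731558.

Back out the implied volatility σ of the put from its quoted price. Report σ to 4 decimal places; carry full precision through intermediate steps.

At σ = 0.2034 the Black–Scholes value reproduces the quote:
σ√T = 0.2034·√2.9026 = 0.346533
d₁ = (ln(S/K) + (r−q+σ²/2)T) / (σ√T) = (ln(78.81/68.84) + (0.0629−0.0591+0.2034²/2)·2.9026) / 0.346533 = (0.135255 + 0.071072) / 0.346533 = 0.595405
d₂ = d₁ − σ√T = 0.595405 − 0.346533 = 0.248872
e^{−rT} = 0.833123
e^{−qT} = 0.842363
N(−d₁) = 0.275786,  N(−d₂) = 0.401730
V = K·e^{−rT}·N(−d₂) − S·e^{−qT}·N(−d₁) = 23.040105 − 18.308546 = 4.731558 (the quoted price), and the Black–Scholes price is strictly increasing in σ, so σ is unique

sigma = 0.2034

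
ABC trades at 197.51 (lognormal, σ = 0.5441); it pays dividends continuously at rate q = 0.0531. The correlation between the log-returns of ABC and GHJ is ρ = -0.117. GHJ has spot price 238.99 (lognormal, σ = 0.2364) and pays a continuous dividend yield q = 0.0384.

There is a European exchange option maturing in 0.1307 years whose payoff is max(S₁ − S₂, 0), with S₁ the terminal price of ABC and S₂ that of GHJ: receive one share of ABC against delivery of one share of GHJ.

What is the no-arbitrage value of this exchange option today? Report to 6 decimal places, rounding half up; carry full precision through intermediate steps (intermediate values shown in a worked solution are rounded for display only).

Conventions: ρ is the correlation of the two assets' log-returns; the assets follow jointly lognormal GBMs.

exchange price = 5.176613

σ_eff = √(σ₁² + σ₂² − 2ρσ₁σ₂) = √(0.5441² + 0.2364² − 2·-0.117·0.5441·0.2364) = 0.618084
d₁ = (ln(S₁/S₂) + (q₂ − q₁ + σ_eff²/2)T) / (σ_eff√T) = (ln(197.51/238.99) + (0.0384 − 0.0531 + 0.191014)·0.1307) / 0.223453 = -0.749995
d₂ = d₁ − σ_eff√T = -0.749995 − 0.223453 = -0.973447
N(d₁) = 0.226629,  N(d₂) = 0.165166
V = S₁·e^{−q₁T}·N(d₁) − S₂·e^{−q₂T}·N(d₂) = 44.451913 − 39.275300 = 5.176613
Key observation: no risk-free rate is needed — with the second asset as numeraire the exchange option is a call on the ratio S₁/S₂, and r cancels out of the value.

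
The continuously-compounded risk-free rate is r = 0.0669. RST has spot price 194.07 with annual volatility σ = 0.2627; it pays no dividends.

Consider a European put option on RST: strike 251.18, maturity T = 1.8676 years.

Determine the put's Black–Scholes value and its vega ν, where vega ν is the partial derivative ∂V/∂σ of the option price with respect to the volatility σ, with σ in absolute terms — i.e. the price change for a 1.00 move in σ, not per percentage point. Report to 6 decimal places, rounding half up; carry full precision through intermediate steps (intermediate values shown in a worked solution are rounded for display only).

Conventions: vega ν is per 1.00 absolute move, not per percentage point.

price = 45.401694
ν = 103.893814

σ√T = 0.2627·√1.8676 = 0.359006
d₁ = (ln(S/K) + (r+σ²/2)T) / (σ√T) = (ln(194.07/251.18) + (0.0669+0.2627²/2)·1.8676) / 0.359006 = (-0.257951 + 0.189385) / 0.359006 = -0.190988
d₂ = d₁ − σ√T = -0.190988 − 0.359006 = -0.549994
e^{−rT} = 0.882548
N(−d₁) = 0.575732,  N(−d₂) = 0.708838
Put price V = K·e^{−rT}·N(−d₂) − S·N(−d₁) = 157.134064 − 111.732370 = 45.401694
φ(d₁) = (1/√(2π))·e^{−d₁²/2} = 0.391732
ν = S·φ(d₁)·√T = 103.893814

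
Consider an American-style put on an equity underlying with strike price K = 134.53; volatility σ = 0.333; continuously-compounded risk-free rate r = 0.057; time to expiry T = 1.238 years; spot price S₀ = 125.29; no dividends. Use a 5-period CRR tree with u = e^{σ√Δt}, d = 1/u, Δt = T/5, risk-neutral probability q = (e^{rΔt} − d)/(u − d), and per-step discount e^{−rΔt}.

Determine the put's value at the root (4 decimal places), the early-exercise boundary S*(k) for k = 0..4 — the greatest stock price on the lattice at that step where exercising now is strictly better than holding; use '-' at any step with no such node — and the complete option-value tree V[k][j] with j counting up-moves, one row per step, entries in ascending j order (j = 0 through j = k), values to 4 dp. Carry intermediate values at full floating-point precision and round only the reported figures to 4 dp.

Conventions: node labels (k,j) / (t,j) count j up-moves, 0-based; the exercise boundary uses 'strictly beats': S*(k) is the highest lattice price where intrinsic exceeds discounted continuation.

price = 20.1341
boundary = - - 89.9481 76.2132 89.9481
tree:
20.1341
30.5975 10.2984
44.5819 17.5566 3.3717
58.3168 28.8141 6.8580 0.0000
69.9545 44.5819 13.9489 0.0000 0.0000
79.8151 58.3168 28.3716 0.0000 0.0000 0.0000

params: Δt=0.24760 u=1.18022 d=0.84730 q=0.50136 e^(-rΔt)=0.98599
t_5 payoffs: 79.8151 58.3168 28.3716 0.0000 0.0000 0.0000
t_4: node(4,0) S=64.5755 payoff=69.9545 vs cont=68.0692 → 69.9545 [stop]  node(4,1) S=89.9481 payoff=44.5819 vs cont=42.6965 → 44.5819 [stop]  node(4,2) S=125.2900 payoff=9.2400 vs cont=13.9489 → 13.9489 [wait]  node(4,3) S=174.5182 payoff=0.0000 vs cont=0.0000 → 0.0000 [wait]  node(4,4) S=243.0887 payoff=0.0000 vs cont=0.0000 → 0.0000 [wait]  ⇒ S*(4)=89.9481
t_3: node(3,0) S=76.2132 payoff=58.3168 vs cont=56.4315 → 58.3168 [stop]  node(3,1) S=106.1584 payoff=28.3716 vs cont=28.8141 → 28.8141 [wait]  node(3,2) S=147.8695 payoff=0.0000 vs cont=6.8580 → 6.8580 [wait]  node(3,3) S=205.9694 payoff=0.0000 vs cont=0.0000 → 0.0000 [wait]  ⇒ S*(3)=76.2132
t_2: node(2,0) S=89.9481 payoff=44.5819 vs cont=42.9153 → 44.5819 [stop]  node(2,1) S=125.2900 payoff=9.2400 vs cont=17.5566 → 17.5566 [wait]  node(2,2) S=174.5182 payoff=0.0000 vs cont=3.3717 → 3.3717 [wait]  ⇒ S*(2)=89.9481
t_1: node(1,0) S=106.1584 payoff=28.3716 vs cont=30.5975 → 30.5975 [wait]  node(1,1) S=147.8695 payoff=0.0000 vs cont=10.2984 → 10.2984 [wait]  ⇒ S*(1)=-
t_0: node(0,0) S=125.2900 payoff=9.2400 vs cont=20.1341 → 20.1341 [wait]  ⇒ S*(0)=-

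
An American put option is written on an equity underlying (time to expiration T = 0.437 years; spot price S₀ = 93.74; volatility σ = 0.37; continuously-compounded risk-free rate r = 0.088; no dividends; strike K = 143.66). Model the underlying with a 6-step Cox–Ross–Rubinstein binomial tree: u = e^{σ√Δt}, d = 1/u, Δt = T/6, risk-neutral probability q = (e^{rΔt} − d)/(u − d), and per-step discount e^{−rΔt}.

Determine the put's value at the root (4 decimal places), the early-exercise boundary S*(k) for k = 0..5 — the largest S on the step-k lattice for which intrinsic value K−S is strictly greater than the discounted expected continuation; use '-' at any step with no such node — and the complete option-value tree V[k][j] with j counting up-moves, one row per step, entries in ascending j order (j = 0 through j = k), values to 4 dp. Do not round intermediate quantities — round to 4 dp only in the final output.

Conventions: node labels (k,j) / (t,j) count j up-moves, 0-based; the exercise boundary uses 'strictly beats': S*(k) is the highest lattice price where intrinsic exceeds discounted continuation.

Δt=0.07283, u=1.10501, d=0.90497, q=0.50720, disc=e^(-rΔt)=0.99361
k=6 terminal: V=max(K-S,0) → 92.1694 80.7876 66.8898 49.9200 29.1991 3.8978 0.0000
k=5: j=0 S=56.8976 intr=86.7624 cont=85.8446 V=86.7624[EX]; j=1 S=69.4747 intr=74.1853 cont=73.2675 V=74.1853[EX]; j=2 S=84.8318 intr=58.8282 cont=57.9104 V=58.8282[EX]; j=3 S=103.5836 intr=40.0764 cont=39.1585 V=40.0764[EX]; j=4 S=126.4805 intr=17.1795 cont=16.2617 V=17.1795[EX]; j=5 S=154.4386 intr=0.0000 cont=1.9086 V=1.9086[hold]  S*(5)=126.4805
k=4: j=0 S=62.8724 intr=80.7876 cont=79.8697 V=80.7876[EX]; j=1 S=76.7702 intr=66.8898 cont=65.9720 V=66.8898[EX]; j=2 S=93.7400 intr=49.9200 cont=49.0022 V=49.9200[EX]; j=3 S=114.4609 intr=29.1991 cont=28.2812 V=29.1991[EX]; j=4 S=139.7622 intr=3.8978 cont=9.3738 V=9.3738[hold]  S*(4)=114.4609
k=3: j=0 S=69.4747 intr=74.1853 cont=73.2675 V=74.1853[EX]; j=1 S=84.8318 intr=58.8282 cont=57.9104 V=58.8282[EX]; j=2 S=103.5836 intr=40.0764 cont=39.1585 V=40.0764[EX]; j=3 S=126.4805 intr=17.1795 cont=19.0214 V=19.0214[hold]  S*(3)=103.5836
k=2: j=0 S=76.7702 intr=66.8898 cont=65.9720 V=66.8898[EX]; j=1 S=93.7400 intr=49.9200 cont=49.0022 V=49.9200[EX]; j=2 S=114.4609 intr=29.1991 cont=29.2095 V=29.2095[hold]  S*(2)=93.7400
k=1: j=0 S=84.8318 intr=58.8282 cont=57.9104 V=58.8282[EX]; j=1 S=103.5836 intr=40.0764 cont=39.1638 V=40.0764[EX]  S*(1)=103.5836
k=0: j=0 S=93.7400 intr=49.9200 cont=49.0022 V=49.9200[EX]  S*(0)=93.7400

price = 49.9200
boundary = 93.7400 103.5836 93.7400 103.5836 114.4609 126.4805
tree:
49.9200
58.8282 40.0764
66.8898 49.9200 29.2095
74.1853 58.8282 40.0764 19.0214
80.7876 66.8898 49.9200 29.1991 9.3738
86.7624 74.1853 58.8282 40.0764 17.1795 1.9086
92.1694 80.7876 66.8898 49.9200 29.1991 3.8978 0.0000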